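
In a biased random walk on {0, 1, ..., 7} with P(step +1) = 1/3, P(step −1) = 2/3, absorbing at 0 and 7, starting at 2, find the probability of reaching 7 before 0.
P(hit 7 before 0) = (1 − (2)^2) / (1 − (2)^7) = 3/127

Let u_k denote P(reach 7 before 0 | start at k). Boundary: u_0 = 0, u_7 = 1. Recurrence: u_k = 1/3·u_{k+1} + 2/3·u_{k-1} for 1 ≤ k ≤ 6. Try u_k = A + B·r^k with r = q/p = (2/3)/(1/3) = 2. Substitution satisfies the recurrence; boundary conditions give:
  u_k = (1 − r^k) / (1 − r^N) = (1 − (2)^2) / (1 − (2)^7) = 3/127.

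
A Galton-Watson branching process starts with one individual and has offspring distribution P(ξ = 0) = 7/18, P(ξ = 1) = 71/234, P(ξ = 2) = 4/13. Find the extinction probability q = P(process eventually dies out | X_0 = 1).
q = 1

Mean offspring μ = 0·7/18 + 1·71/234 + 2·4/13 = 215/234 ≤ 1. For μ ≤ 1 with offspring not concentrated at 1, the Galton-Watson process goes extinct almost surely, so q = 1.
(Algebraic check: The pgf is f(s) = 7/18 + 71/234·s + 4/13·s². The extinction probability q is the smallest fixed point of f in [0, 1]. Setting s = f(s):
  4/13·s² + (71/234 − 1)·s + 7/18 = 0
  4/13·s² − (7/18 + 4/13)·s + 7/18 = 0
which factors as (s − 1)·(4/13·s − 7/18) = 0, giving roots s = 1 and s = (7/18)/(4/13) = 91/72. Since 91/72 ≥ 1, the smallest root in [0, 1] is s = 1.)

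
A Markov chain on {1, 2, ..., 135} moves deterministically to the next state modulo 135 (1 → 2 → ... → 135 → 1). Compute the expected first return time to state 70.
E[T_70 | X_0 = 70] = 135

The chain cycles deterministically, so starting at state 70 it returns in exactly 135 steps. Equivalently, the stationary distribution is uniform π_j = 1/135 for every state j, so by Kac's formula E[T_70] = 1/π_70 = 135.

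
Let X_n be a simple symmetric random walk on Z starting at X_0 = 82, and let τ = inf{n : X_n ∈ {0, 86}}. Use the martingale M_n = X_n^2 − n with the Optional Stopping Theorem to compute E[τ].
E[τ] = 328

M_n = X_n^2 − n is a martingale (since E[X_{n+1}^2 | F_n] = X_n^2 + 1). By OST (τ has finite mean in a bounded region), E[M_τ] = E[M_0] = X_0^2 − 0 = 82^2 = 6724. Also E[M_τ] = E[X_τ^2] − E[τ]. The walk exits at 0 or 86, with P(hit 86 first) = 82/86, so E[X_τ^2] = 86^2 · 82/86 + 0 = 7052. Thus E[τ] = E[X_τ^2] − E[M_τ] = 7052 − 6724 = 328 = 82(86 − 82) = 328.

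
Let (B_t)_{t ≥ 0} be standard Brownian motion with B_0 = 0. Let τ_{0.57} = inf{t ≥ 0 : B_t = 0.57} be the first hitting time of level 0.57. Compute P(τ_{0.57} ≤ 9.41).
P(τ_{0.57} ≤ 9.41) = 2(1 − Φ(0.57/√9.41)) = 2(1 − Φ(0.1858)) ≈ 0.8526

By the reflection principle for standard BM, P(τ_b ≤ t) = 2 · P(B_t ≥ b). Since B_t ~ N(0, t), P(B_t ≥ 0.57) = 1 − Φ(0.57/√t) = 1 − Φ(0.57/√9.41) = 1 − Φ(0.1858) ≈ 0.42630. Doubling: P(τ_{0.57} ≤ 9.41) ≈ 2 · 0.42630 = 0.85260 ≈ 0.8526.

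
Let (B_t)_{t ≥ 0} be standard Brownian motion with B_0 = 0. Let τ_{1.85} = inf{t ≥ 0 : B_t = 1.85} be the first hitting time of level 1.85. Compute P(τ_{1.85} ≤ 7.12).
P(τ_{1.85} ≤ 7.12) = 2(1 − Φ(1.85/√7.12)) = 2(1 − Φ(0.6933)) ≈ 0.4881

By the reflection principle for standard BM, P(τ_b ≤ t) = 2 · P(B_t ≥ b). Since B_t ~ N(0, t), P(B_t ≥ 1.85) = 1 − Φ(1.85/√t) = 1 − Φ(1.85/√7.12) = 1 − Φ(0.6933) ≈ 0.24406. Doubling: P(τ_{1.85} ≤ 7.12) ≈ 2 · 0.24406 = 0.48812 ≈ 0.4881.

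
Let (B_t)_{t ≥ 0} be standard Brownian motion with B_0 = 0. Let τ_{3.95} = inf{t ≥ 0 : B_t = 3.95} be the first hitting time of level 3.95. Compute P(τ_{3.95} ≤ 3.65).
P(τ_{3.95} ≤ 3.65) = 2(1 − Φ(3.95/√3.65)) = 2(1 − Φ(2.0675)) ≈ 0.0387

By the reflection principle for standard BM, P(τ_b ≤ t) = 2 · P(B_t ≥ b). Since B_t ~ N(0, t), P(B_t ≥ 3.95) = 1 − Φ(3.95/√t) = 1 − Φ(3.95/√3.65) = 1 − Φ(2.0675) ≈ 0.01934. Doubling: P(τ_{3.95} ≤ 3.65) ≈ 2 · 0.01934 = 0.03868 ≈ 0.0387.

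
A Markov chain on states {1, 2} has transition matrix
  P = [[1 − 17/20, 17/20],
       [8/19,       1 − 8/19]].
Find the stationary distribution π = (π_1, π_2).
π_1 = 160/483, π_2 = 323/483

Solve πP = π with π_1 + π_2 = 1. From πP = π: π_1 · (1 − 17/20) + π_2 · 8/19 = π_1 ⇒ π_2 · 8/19 = π_1 · 17/20 ⇒ π_2/π_1 = (17/20)/(8/19) = 323/160. Together with π_1 + π_2 = 1:
  π_1 = (8/19)/(17/20 + 8/19) = (8/19)/(483/380) = 160/483,
  π_2 = (17/20)/(17/20 + 8/19) = (17/20)/(483/380) = 323/483.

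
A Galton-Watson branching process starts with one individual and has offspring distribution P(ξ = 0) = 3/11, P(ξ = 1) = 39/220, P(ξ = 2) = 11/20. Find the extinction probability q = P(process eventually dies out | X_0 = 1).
q = 60/121

The pgf is f(s) = 3/11 + 39/220·s + 11/20·s². The extinction probability q is the smallest fixed point of f in [0, 1]. Setting s = f(s):
  11/20·s² + (39/220 − 1)·s + 3/11 = 0
  11/20·s² − (3/11 + 11/20)·s + 3/11 = 0
which factors as (s − 1)·(11/20·s − 3/11) = 0, giving roots s = 1 and s = (3/11)/(11/20) = 60/121.
Mean offspring μ = 39/220 + 2·11/20 = 281/220 > 1 (supercritical), so q < 1. The extinction probability is the smaller root: q = (3/11)/(11/20) = 60/121.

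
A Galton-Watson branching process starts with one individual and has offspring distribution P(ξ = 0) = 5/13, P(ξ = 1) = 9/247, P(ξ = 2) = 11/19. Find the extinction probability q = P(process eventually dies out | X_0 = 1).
q = 95/143

The pgf is f(s) = 5/13 + 9/247·s + 11/19·s². The extinction probability q is the smallest fixed point of f in [0, 1]. Setting s = f(s):
  11/19·s² + (9/247 − 1)·s + 5/13 = 0
  11/19·s² − (5/13 + 11/19)·s + 5/13 = 0
which factors as (s − 1)·(11/19·s − 5/13) = 0, giving roots s = 1 and s = (5/13)/(11/19) = 95/143.
Mean offspring μ = 9/247 + 2·11/19 = 295/247 > 1 (supercritical), so q < 1. The extinction probability is the smaller root: q = (5/13)/(11/19) = 95/143.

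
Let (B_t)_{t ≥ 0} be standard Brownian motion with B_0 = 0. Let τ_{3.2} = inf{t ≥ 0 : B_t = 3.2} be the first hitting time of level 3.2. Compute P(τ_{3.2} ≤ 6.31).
P(τ_{3.2} ≤ 6.31) = 2(1 − Φ(3.2/√6.31)) = 2(1 − Φ(1.2739)) ≈ 0.2027

By the reflection principle for standard BM, P(τ_b ≤ t) = 2 · P(B_t ≥ b). Since B_t ~ N(0, t), P(B_t ≥ 3.2) = 1 − Φ(3.2/√t) = 1 − Φ(3.2/√6.31) = 1 − Φ(1.2739) ≈ 0.10135. Doubling: P(τ_{3.2} ≤ 6.31) ≈ 2 · 0.10135 = 0.20270 ≈ 0.2027.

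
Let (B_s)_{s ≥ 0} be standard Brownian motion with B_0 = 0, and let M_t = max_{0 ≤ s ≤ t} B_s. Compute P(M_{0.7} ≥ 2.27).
P(M_{0.7} ≥ 2.27) = 2·P(B_{0.7} ≥ 2.27) = 2(1 − Φ(2.27/√0.7)) ≈ 0.0067

By the reflection principle for Brownian motion, P(M_t ≥ a) = 2 · P(B_t ≥ a) for a ≥ 0. Since B_t ~ N(0, t), P(B_t ≥ 2.27) = 1 − Φ(2.27/√t) = 1 − Φ(2.27/√0.7) = 1 − Φ(2.7132). So
  P(M_{0.7} ≥ 2.27) = 2(1 − Φ(2.7132)) ≈ 0.0067.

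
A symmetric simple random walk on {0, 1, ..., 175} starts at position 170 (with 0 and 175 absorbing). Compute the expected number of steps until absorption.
E[τ | X_0 = 170] = 850

Let v_k = E[τ | X_0 = k]. Boundary: v_0 = v_175 = 0. Recurrence: v_k = 1 + (v_{k-1} + v_{k+1})/2 for 1 ≤ k ≤ 174. The particular solution to v_k − (v_{k-1} + v_{k+1})/2 = 1 is v_k = −k^2. Adding homogeneous solution A + B k and matching boundaries gives v_k = k (175 − k). Substituting k = 170: v_170 = 170 · 5 = 850.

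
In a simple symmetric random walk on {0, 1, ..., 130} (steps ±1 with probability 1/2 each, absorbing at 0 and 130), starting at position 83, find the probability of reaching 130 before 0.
P(hit 130 before 0) = 83/130

Let u_k = P(hit 130 before 0 | start at k). Then u_0 = 0, u_130 = 1, and u_k = u_{k-1}/2 + u_{k+1}/2 for 1 ≤ k ≤ 129. This harmonic recurrence is solved by u_k = k/130, giving u_83 = 83/130.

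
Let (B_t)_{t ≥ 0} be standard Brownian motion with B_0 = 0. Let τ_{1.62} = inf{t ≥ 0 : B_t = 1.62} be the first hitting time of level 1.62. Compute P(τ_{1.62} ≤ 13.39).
P(τ_{1.62} ≤ 13.39) = 2(1 − Φ(1.62/√13.39)) = 2(1 − Φ(0.4427)) ≈ 0.6580

By the reflection principle for standard BM, P(τ_b ≤ t) = 2 · P(B_t ≥ b). Since B_t ~ N(0, t), P(B_t ≥ 1.62) = 1 − Φ(1.62/√t) = 1 − Φ(1.62/√13.39) = 1 − Φ(0.4427) ≈ 0.32899. Doubling: P(τ_{1.62} ≤ 13.39) ≈ 2 · 0.32899 = 0.65798 ≈ 0.6580.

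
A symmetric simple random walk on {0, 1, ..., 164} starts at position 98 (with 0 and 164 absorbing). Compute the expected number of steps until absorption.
E[τ | X_0 = 98] = 6468

Let v_k = E[τ | X_0 = k]. Boundary: v_0 = v_164 = 0. Recurrence: v_k = 1 + (v_{k-1} + v_{k+1})/2 for 1 ≤ k ≤ 163. The particular solution to v_k − (v_{k-1} + v_{k+1})/2 = 1 is v_k = −k^2. Adding homogeneous solution A + B k and matching boundaries gives v_k = k (164 − k). Substituting k = 98: v_98 = 98 · 66 = 6468.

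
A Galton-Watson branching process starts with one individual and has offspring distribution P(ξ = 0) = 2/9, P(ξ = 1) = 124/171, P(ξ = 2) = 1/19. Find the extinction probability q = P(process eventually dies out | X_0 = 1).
q = 1

Mean offspring μ = 0·2/9 + 1·124/171 + 2·1/19 = 142/171 ≤ 1. For μ ≤ 1 with offspring not concentrated at 1, the Galton-Watson process goes extinct almost surely, so q = 1.
(Algebraic check: The pgf is f(s) = 2/9 + 124/171·s + 1/19·s². The extinction probability q is the smallest fixed point of f in [0, 1]. Setting s = f(s):
  1/19·s² + (124/171 − 1)·s + 2/9 = 0
  1/19·s² − (2/9 + 1/19)·s + 2/9 = 0
which factors as (s − 1)·(1/19·s − 2/9) = 0, giving roots s = 1 and s = (2/9)/(1/19) = 38/9. Since 38/9 ≥ 1, the smallest root in [0, 1] is s = 1.)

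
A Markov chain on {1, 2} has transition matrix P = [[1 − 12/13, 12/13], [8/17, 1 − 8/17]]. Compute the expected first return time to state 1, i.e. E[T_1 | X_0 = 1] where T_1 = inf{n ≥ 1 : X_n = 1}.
E[T_1 | X_0 = 1] = 1/π_1 = 77/26

For an irreducible recurrent Markov chain with stationary distribution π, E[T_i | X_0 = i] = 1/π_i (Kac's formula). Here π_1 = (8/17)/(12/13 + 8/17) = (8/17)/(308/221) = 26/77, so E[T_1 | X_0 = 1] = 1/π_1 = (12/13 + 8/17)/(8/17) = (308/221)/(8/17) = 77/26.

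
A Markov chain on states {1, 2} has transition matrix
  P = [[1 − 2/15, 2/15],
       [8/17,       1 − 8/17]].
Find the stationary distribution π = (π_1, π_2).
π_1 = 60/77, π_2 = 17/77

Solve πP = π with π_1 + π_2 = 1. From πP = π: π_1 · (1 − 2/15) + π_2 · 8/17 = π_1 ⇒ π_2 · 8/17 = π_1 · 2/15 ⇒ π_2/π_1 = (2/15)/(8/17) = 17/60. Together with π_1 + π_2 = 1:
  π_1 = (8/17)/(2/15 + 8/17) = (8/17)/(154/255) = 60/77,
  π_2 = (2/15)/(2/15 + 8/17) = (2/15)/(154/255) = 17/77.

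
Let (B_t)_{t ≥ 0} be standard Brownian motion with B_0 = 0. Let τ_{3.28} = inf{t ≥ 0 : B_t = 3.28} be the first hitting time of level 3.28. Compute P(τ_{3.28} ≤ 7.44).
P(τ_{3.28} ≤ 7.44) = 2(1 − Φ(3.28/√7.44)) = 2(1 − Φ(1.2025)) ≈ 0.2292

By the reflection principle for standard BM, P(τ_b ≤ t) = 2 · P(B_t ≥ b). Since B_t ~ N(0, t), P(B_t ≥ 3.28) = 1 − Φ(3.28/√t) = 1 − Φ(3.28/√7.44) = 1 − Φ(1.2025) ≈ 0.11458. Doubling: P(τ_{3.28} ≤ 7.44) ≈ 2 · 0.11458 = 0.22916 ≈ 0.2292.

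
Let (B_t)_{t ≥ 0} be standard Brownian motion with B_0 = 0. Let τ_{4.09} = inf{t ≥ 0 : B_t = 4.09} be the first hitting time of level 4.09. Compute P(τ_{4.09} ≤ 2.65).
P(τ_{4.09} ≤ 2.65) = 2(1 − Φ(4.09/√2.65)) = 2(1 − Φ(2.5125)) ≈ 0.0120

By the reflection principle for standard BM, P(τ_b ≤ t) = 2 · P(B_t ≥ b). Since B_t ~ N(0, t), P(B_t ≥ 4.09) = 1 − Φ(4.09/√t) = 1 − Φ(4.09/√2.65) = 1 − Φ(2.5125) ≈ 0.00599. Doubling: P(τ_{4.09} ≤ 2.65) ≈ 2 · 0.00599 = 0.01198 ≈ 0.0120.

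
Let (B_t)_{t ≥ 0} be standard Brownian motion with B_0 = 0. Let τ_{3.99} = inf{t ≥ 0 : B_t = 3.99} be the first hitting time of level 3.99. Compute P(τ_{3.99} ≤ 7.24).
P(τ_{3.99} ≤ 7.24) = 2(1 − Φ(3.99/√7.24)) = 2(1 − Φ(1.4829)) ≈ 0.1381

By the reflection principle for standard BM, P(τ_b ≤ t) = 2 · P(B_t ≥ b). Since B_t ~ N(0, t), P(B_t ≥ 3.99) = 1 − Φ(3.99/√t) = 1 − Φ(3.99/√7.24) = 1 − Φ(1.4829) ≈ 0.06905. Doubling: P(τ_{3.99} ≤ 7.24) ≈ 2 · 0.06905 = 0.13810 ≈ 0.1381.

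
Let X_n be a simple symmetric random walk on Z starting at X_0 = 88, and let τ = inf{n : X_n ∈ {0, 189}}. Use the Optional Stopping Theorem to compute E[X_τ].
E[X_τ] = 88

X_n is a martingale and τ is a bounded-mean stopping time (indeed τ is finite a.s. with bounded expectation since the walk is in a bounded region). By the OST, E[X_τ] = E[X_0] = 88. Equivalently: E[X_τ] = 189 · P(hit 189 first) + 0 · P(hit 0 first) = 189 · (88/189) = 88.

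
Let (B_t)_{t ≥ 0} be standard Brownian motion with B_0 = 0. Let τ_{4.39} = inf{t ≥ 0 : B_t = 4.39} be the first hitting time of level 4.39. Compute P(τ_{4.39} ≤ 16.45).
P(τ_{4.39} ≤ 16.45) = 2(1 − Φ(4.39/√16.45)) = 2(1 − Φ(1.0824)) ≈ 0.2791

By the reflection principle for standard BM, P(τ_b ≤ t) = 2 · P(B_t ≥ b). Since B_t ~ N(0, t), P(B_t ≥ 4.39) = 1 − Φ(4.39/√t) = 1 − Φ(4.39/√16.45) = 1 − Φ(1.0824) ≈ 0.13954. Doubling: P(τ_{4.39} ≤ 16.45) ≈ 2 · 0.13954 = 0.27908 ≈ 0.2791.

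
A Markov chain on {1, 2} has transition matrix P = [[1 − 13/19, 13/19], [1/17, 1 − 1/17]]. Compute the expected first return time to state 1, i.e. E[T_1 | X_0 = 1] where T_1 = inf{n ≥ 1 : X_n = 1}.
E[T_1 | X_0 = 1] = 1/π_1 = 240/19

For an irreducible recurrent Markov chain with stationary distribution π, E[T_i | X_0 = i] = 1/π_i (Kac's formula). Here π_1 = (1/17)/(13/19 + 1/17) = (1/17)/(240/323) = 19/240, so E[T_1 | X_0 = 1] = 1/π_1 = (13/19 + 1/17)/(1/17) = (240/323)/(1/17) = 240/19.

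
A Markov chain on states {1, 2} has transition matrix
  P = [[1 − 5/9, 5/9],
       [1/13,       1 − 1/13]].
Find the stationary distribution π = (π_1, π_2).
π_1 = 9/74, π_2 = 65/74

Solve πP = π with π_1 + π_2 = 1. From πP = π: π_1 · (1 − 5/9) + π_2 · 1/13 = π_1 ⇒ π_2 · 1/13 = π_1 · 5/9 ⇒ π_2/π_1 = (5/9)/(1/13) = 65/9. Together with π_1 + π_2 = 1:
  π_1 = (1/13)/(5/9 + 1/13) = (1/13)/(74/117) = 9/74,
  π_2 = (5/9)/(5/9 + 1/13) = (5/9)/(74/117) = 65/74.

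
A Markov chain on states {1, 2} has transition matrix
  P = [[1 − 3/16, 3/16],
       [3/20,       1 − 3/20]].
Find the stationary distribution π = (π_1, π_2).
π_1 = 4/9, π_2 = 5/9

Solve πP = π with π_1 + π_2 = 1. From πP = π: π_1 · (1 − 3/16) + π_2 · 3/20 = π_1 ⇒ π_2 · 3/20 = π_1 · 3/16 ⇒ π_2/π_1 = (3/16)/(3/20) = 5/4. Together with π_1 + π_2 = 1:
  π_1 = (3/20)/(3/16 + 3/20) = (3/20)/(27/80) = 4/9,
  π_2 = (3/16)/(3/16 + 3/20) = (3/16)/(27/80) = 5/9.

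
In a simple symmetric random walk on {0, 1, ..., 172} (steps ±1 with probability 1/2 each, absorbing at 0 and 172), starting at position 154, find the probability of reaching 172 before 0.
P(hit 172 before 0) = 154/172 = 77/86

Let u_k = P(hit 172 before 0 | start at k). Then u_0 = 0, u_172 = 1, and u_k = u_{k-1}/2 + u_{k+1}/2 for 1 ≤ k ≤ 171. This harmonic recurrence is solved by u_k = k/172, giving u_154 = 154/172 = 77/86.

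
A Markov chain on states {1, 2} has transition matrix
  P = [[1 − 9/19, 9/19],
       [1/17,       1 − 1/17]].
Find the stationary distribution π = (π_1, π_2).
π_1 = 19/172, π_2 = 153/172

Solve πP = π with π_1 + π_2 = 1. From πP = π: π_1 · (1 − 9/19) + π_2 · 1/17 = π_1 ⇒ π_2 · 1/17 = π_1 · 9/19 ⇒ π_2/π_1 = (9/19)/(1/17) = 153/19. Together with π_1 + π_2 = 1:
  π_1 = (1/17)/(9/19 + 1/17) = (1/17)/(172/323) = 19/172,
  π_2 = (9/19)/(9/19 + 1/17) = (9/19)/(172/323) = 153/172.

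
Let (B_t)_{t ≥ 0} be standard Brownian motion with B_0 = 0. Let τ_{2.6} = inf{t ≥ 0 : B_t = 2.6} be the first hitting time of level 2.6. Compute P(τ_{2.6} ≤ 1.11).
P(τ_{2.6} ≤ 1.11) = 2(1 − Φ(2.6/√1.11)) = 2(1 − Φ(2.4678)) ≈ 0.0136

By the reflection principle for standard BM, P(τ_b ≤ t) = 2 · P(B_t ≥ b). Since B_t ~ N(0, t), P(B_t ≥ 2.6) = 1 − Φ(2.6/√t) = 1 − Φ(2.6/√1.11) = 1 − Φ(2.4678) ≈ 0.00680. Doubling: P(τ_{2.6} ≤ 1.11) ≈ 2 · 0.00680 = 0.01360 ≈ 0.0136.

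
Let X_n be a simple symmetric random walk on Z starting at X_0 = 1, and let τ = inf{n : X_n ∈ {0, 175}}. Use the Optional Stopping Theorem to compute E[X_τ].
E[X_τ] = 1

X_n is a martingale and τ is a bounded-mean stopping time (indeed τ is finite a.s. with bounded expectation since the walk is in a bounded region). By the OST, E[X_τ] = E[X_0] = 1. Equivalently: E[X_τ] = 175 · P(hit 175 first) + 0 · P(hit 0 first) = 175 · (1/175) = 1.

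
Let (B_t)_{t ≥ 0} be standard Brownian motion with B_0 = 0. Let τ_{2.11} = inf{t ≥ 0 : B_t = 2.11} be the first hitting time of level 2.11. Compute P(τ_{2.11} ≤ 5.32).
P(τ_{2.11} ≤ 5.32) = 2(1 − Φ(2.11/√5.32)) = 2(1 − Φ(0.9148)) ≈ 0.3603

By the reflection principle for standard BM, P(τ_b ≤ t) = 2 · P(B_t ≥ b). Since B_t ~ N(0, t), P(B_t ≥ 2.11) = 1 − Φ(2.11/√t) = 1 − Φ(2.11/√5.32) = 1 − Φ(0.9148) ≈ 0.18015. Doubling: P(τ_{2.11} ≤ 5.32) ≈ 2 · 0.18015 = 0.36030 ≈ 0.3603.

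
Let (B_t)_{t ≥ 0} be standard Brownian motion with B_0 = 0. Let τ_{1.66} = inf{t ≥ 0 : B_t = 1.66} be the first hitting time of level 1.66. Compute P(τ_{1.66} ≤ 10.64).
P(τ_{1.66} ≤ 10.64) = 2(1 − Φ(1.66/√10.64)) = 2(1 − Φ(0.5089)) ≈ 0.6108

By the reflection principle for standard BM, P(τ_b ≤ t) = 2 · P(B_t ≥ b). Since B_t ~ N(0, t), P(B_t ≥ 1.66) = 1 − Φ(1.66/√t) = 1 − Φ(1.66/√10.64) = 1 − Φ(0.5089) ≈ 0.30541. Doubling: P(τ_{1.66} ≤ 10.64) ≈ 2 · 0.30541 = 0.61082 ≈ 0.6108.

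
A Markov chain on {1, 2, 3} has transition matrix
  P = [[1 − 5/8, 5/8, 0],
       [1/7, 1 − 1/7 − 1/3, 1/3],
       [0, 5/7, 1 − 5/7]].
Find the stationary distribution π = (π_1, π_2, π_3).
π = (12/89, 105/178, 49/178)

This is a birth-death chain on three states, which satisfies detailed balance: π_1 · P_{12} = π_2 · P_{21} and π_2 · P_{23} = π_3 · P_{32}.
From π_1 · 5/8 = π_2 · 1/7: π_2/π_1 = (5/8)/(1/7) = 35/8.
From π_2 · 1/3 = π_3 · 5/7: π_3/π_2 = (1/3)/(5/7) = 7/15.
Take π_1 proportional to 1; then unnormalized π = (1, 35/8, 49/24). Normalize by dividing by the sum 89/12:
  π = (12/89, 105/178, 49/178).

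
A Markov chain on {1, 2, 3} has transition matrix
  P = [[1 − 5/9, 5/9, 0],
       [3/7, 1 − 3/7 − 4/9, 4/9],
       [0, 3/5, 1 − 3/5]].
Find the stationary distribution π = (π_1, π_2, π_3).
π = (729/2374, 945/2374, 350/1187)

This is a birth-death chain on three states, which satisfies detailed balance: π_1 · P_{12} = π_2 · P_{21} and π_2 · P_{23} = π_3 · P_{32}.
From π_1 · 5/9 = π_2 · 3/7: π_2/π_1 = (5/9)/(3/7) = 35/27.
From π_2 · 4/9 = π_3 · 3/5: π_3/π_2 = (4/9)/(3/5) = 20/27.
Take π_1 proportional to 1; then unnormalized π = (1, 35/27, 700/729). Normalize by dividing by the sum 2374/729:
  π = (729/2374, 945/2374, 350/1187).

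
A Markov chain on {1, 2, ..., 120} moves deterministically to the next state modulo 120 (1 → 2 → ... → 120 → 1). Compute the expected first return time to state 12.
E[T_12 | X_0 = 12] = 120

The chain cycles deterministically, so starting at state 12 it returns in exactly 120 steps. Equivalently, the stationary distribution is uniform π_j = 1/120 for every state j, so by Kac's formula E[T_12] = 1/π_12 = 120.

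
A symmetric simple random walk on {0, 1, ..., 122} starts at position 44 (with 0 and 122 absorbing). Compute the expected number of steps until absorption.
E[τ | X_0 = 44] = 3432

Let v_k = E[τ | X_0 = k]. Boundary: v_0 = v_122 = 0. Recurrence: v_k = 1 + (v_{k-1} + v_{k+1})/2 for 1 ≤ k ≤ 121. The particular solution to v_k − (v_{k-1} + v_{k+1})/2 = 1 is v_k = −k^2. Adding homogeneous solution A + B k and matching boundaries gives v_k = k (122 − k). Substituting k = 44: v_44 = 44 · 78 = 3432.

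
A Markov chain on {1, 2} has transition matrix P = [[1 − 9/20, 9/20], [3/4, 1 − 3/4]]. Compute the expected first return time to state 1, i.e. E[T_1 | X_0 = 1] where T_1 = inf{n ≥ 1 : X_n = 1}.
E[T_1 | X_0 = 1] = 1/π_1 = 8/5

For an irreducible recurrent Markov chain with stationary distribution π, E[T_i | X_0 = i] = 1/π_i (Kac's formula). Here π_1 = (3/4)/(9/20 + 3/4) = (3/4)/(6/5) = 5/8, so E[T_1 | X_0 = 1] = 1/π_1 = (9/20 + 3/4)/(3/4) = (6/5)/(3/4) = 8/5.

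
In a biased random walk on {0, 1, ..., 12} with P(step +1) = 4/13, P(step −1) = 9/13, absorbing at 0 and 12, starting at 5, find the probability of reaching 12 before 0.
P(hit 12 before 0) = (1 − (9/4)^5) / (1 − (9/4)^12) = 190136320/56482551853

Let u_k denote P(reach 12 before 0 | start at k). Boundary: u_0 = 0, u_12 = 1. Recurrence: u_k = 4/13·u_{k+1} + 9/13·u_{k-1} for 1 ≤ k ≤ 11. Try u_k = A + B·r^k with r = q/p = (9/13)/(4/13) = 9/4. Substitution satisfies the recurrence; boundary conditions give:
  u_k = (1 − r^k) / (1 − r^N) = (1 − (9/4)^5) / (1 − (9/4)^12) = 190136320/56482551853.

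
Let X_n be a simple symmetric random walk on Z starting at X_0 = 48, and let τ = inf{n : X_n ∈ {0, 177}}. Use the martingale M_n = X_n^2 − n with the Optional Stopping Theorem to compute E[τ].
E[τ] = 6192

M_n = X_n^2 − n is a martingale (since E[X_{n+1}^2 | F_n] = X_n^2 + 1). By OST (τ has finite mean in a bounded region), E[M_τ] = E[M_0] = X_0^2 − 0 = 48^2 = 2304. Also E[M_τ] = E[X_τ^2] − E[τ]. The walk exits at 0 or 177, with P(hit 177 first) = 48/177, so E[X_τ^2] = 177^2 · 48/177 + 0 = 8496. Thus E[τ] = E[X_τ^2] − E[M_τ] = 8496 − 2304 = 6192 = 48(177 − 48) = 6192.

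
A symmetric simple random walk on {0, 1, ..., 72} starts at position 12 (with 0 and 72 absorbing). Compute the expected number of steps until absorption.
E[τ | X_0 = 12] = 720

Let v_k = E[τ | X_0 = k]. Boundary: v_0 = v_72 = 0. Recurrence: v_k = 1 + (v_{k-1} + v_{k+1})/2 for 1 ≤ k ≤ 71. The particular solution to v_k − (v_{k-1} + v_{k+1})/2 = 1 is v_k = −k^2. Adding homogeneous solution A + B k and matching boundaries gives v_k = k (72 − k). Substituting k = 12: v_12 = 12 · 60 = 720.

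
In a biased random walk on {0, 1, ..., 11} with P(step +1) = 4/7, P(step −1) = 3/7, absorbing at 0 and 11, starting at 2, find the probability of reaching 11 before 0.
P(hit 11 before 0) = (1 − (3/4)^2) / (1 − (3/4)^11) = 1835008/4017157

Let u_k denote P(reach 11 before 0 | start at k). Boundary: u_0 = 0, u_11 = 1. Recurrence: u_k = 4/7·u_{k+1} + 3/7·u_{k-1} for 1 ≤ k ≤ 10. Try u_k = A + B·r^k with r = q/p = (3/7)/(4/7) = 3/4. Substitution satisfies the recurrence; boundary conditions give:
  u_k = (1 − r^k) / (1 − r^N) = (1 − (3/4)^2) / (1 − (3/4)^11) = 1835008/4017157.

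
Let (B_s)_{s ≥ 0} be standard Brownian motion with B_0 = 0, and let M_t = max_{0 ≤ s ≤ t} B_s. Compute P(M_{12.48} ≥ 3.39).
P(M_{12.48} ≥ 3.39) = 2·P(B_{12.48} ≥ 3.39) = 2(1 − Φ(3.39/√12.48)) ≈ 0.3373

By the reflection principle for Brownian motion, P(M_t ≥ a) = 2 · P(B_t ≥ a) for a ≥ 0. Since B_t ~ N(0, t), P(B_t ≥ 3.39) = 1 − Φ(3.39/√t) = 1 − Φ(3.39/√12.48) = 1 − Φ(0.9596). So
  P(M_{12.48} ≥ 3.39) = 2(1 − Φ(0.9596)) ≈ 0.3373.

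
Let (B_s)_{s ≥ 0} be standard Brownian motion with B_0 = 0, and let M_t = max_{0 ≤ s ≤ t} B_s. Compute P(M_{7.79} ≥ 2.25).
P(M_{7.79} ≥ 2.25) = 2·P(B_{7.79} ≥ 2.25) = 2(1 − Φ(2.25/√7.79)) ≈ 0.4202

By the reflection principle for Brownian motion, P(M_t ≥ a) = 2 · P(B_t ≥ a) for a ≥ 0. Since B_t ~ N(0, t), P(B_t ≥ 2.25) = 1 − Φ(2.25/√t) = 1 − Φ(2.25/√7.79) = 1 − Φ(0.8061). So
  P(M_{7.79} ≥ 2.25) = 2(1 − Φ(0.8061)) ≈ 0.4202.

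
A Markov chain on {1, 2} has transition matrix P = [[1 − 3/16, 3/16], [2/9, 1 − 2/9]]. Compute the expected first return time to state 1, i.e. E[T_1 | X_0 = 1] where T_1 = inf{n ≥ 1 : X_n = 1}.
E[T_1 | X_0 = 1] = 1/π_1 = 59/32

For an irreducible recurrent Markov chain with stationary distribution π, E[T_i | X_0 = i] = 1/π_i (Kac's formula). Here π_1 = (2/9)/(3/16 + 2/9) = (2/9)/(59/144) = 32/59, so E[T_1 | X_0 = 1] = 1/π_1 = (3/16 + 2/9)/(2/9) = (59/144)/(2/9) = 59/32.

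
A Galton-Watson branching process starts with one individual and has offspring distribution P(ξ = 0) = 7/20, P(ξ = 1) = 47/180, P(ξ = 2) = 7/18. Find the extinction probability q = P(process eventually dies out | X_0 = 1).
q = 9/10

The pgf is f(s) = 7/20 + 47/180·s + 7/18·s². The extinction probability q is the smallest fixed point of f in [0, 1]. Setting s = f(s):
  7/18·s² + (47/180 − 1)·s + 7/20 = 0
  7/18·s² − (7/20 + 7/18)·s + 7/20 = 0
which factors as (s − 1)·(7/18·s − 7/20) = 0, giving roots s = 1 and s = (7/20)/(7/18) = 9/10.
Mean offspring μ = 47/180 + 2·7/18 = 187/180 > 1 (supercritical), so q < 1. The extinction probability is the smaller root: q = (7/20)/(7/18) = 9/10.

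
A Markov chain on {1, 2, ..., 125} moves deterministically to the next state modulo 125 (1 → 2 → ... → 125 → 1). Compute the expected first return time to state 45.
E[T_45 | X_0 = 45] = 125

The chain cycles deterministically, so starting at state 45 it returns in exactly 125 steps. Equivalently, the stationary distribution is uniform π_j = 1/125 for every state j, so by Kac's formula E[T_45] = 1/π_45 = 125.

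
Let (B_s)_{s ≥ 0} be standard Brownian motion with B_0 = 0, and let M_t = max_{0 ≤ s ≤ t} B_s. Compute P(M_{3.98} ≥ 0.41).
P(M_{3.98} ≥ 0.41) = 2·P(B_{3.98} ≥ 0.41) = 2(1 − Φ(0.41/√3.98)) ≈ 0.8372

By the reflection principle for Brownian motion, P(M_t ≥ a) = 2 · P(B_t ≥ a) for a ≥ 0. Since B_t ~ N(0, t), P(B_t ≥ 0.41) = 1 − Φ(0.41/√t) = 1 − Φ(0.41/√3.98) = 1 − Φ(0.2055). So
  P(M_{3.98} ≥ 0.41) = 2(1 − Φ(0.2055)) ≈ 0.8372.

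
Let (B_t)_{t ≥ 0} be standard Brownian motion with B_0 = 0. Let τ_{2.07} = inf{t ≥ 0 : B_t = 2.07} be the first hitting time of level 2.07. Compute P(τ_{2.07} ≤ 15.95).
P(τ_{2.07} ≤ 15.95) = 2(1 − Φ(2.07/√15.95)) = 2(1 − Φ(0.5183)) ≈ 0.6042

By the reflection principle for standard BM, P(τ_b ≤ t) = 2 · P(B_t ≥ b). Since B_t ~ N(0, t), P(B_t ≥ 2.07) = 1 − Φ(2.07/√t) = 1 − Φ(2.07/√15.95) = 1 − Φ(0.5183) ≈ 0.30212. Doubling: P(τ_{2.07} ≤ 15.95) ≈ 2 · 0.30212 = 0.60424 ≈ 0.6042.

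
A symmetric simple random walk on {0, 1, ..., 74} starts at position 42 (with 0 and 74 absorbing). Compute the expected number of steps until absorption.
E[τ | X_0 = 42] = 1344

Let v_k = E[τ | X_0 = k]. Boundary: v_0 = v_74 = 0. Recurrence: v_k = 1 + (v_{k-1} + v_{k+1})/2 for 1 ≤ k ≤ 73. The particular solution to v_k − (v_{k-1} + v_{k+1})/2 = 1 is v_k = −k^2. Adding homogeneous solution A + B k and matching boundaries gives v_k = k (74 − k). Substituting k = 42: v_42 = 42 · 32 = 1344.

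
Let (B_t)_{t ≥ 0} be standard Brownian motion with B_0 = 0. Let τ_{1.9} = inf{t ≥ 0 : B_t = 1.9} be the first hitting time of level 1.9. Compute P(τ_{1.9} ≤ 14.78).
P(τ_{1.9} ≤ 14.78) = 2(1 − Φ(1.9/√14.78)) = 2(1 − Φ(0.4942)) ≈ 0.6212

By the reflection principle for standard BM, P(τ_b ≤ t) = 2 · P(B_t ≥ b). Since B_t ~ N(0, t), P(B_t ≥ 1.9) = 1 − Φ(1.9/√t) = 1 − Φ(1.9/√14.78) = 1 − Φ(0.4942) ≈ 0.31058. Doubling: P(τ_{1.9} ≤ 14.78) ≈ 2 · 0.31058 = 0.62116 ≈ 0.6212.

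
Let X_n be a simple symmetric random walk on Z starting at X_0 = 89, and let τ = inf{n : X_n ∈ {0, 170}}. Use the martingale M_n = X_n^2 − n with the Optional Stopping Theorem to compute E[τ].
E[τ] = 7209

M_n = X_n^2 − n is a martingale (since E[X_{n+1}^2 | F_n] = X_n^2 + 1). By OST (τ has finite mean in a bounded region), E[M_τ] = E[M_0] = X_0^2 − 0 = 89^2 = 7921. Also E[M_τ] = E[X_τ^2] − E[τ]. The walk exits at 0 or 170, with P(hit 170 first) = 89/170, so E[X_τ^2] = 170^2 · 89/170 + 0 = 15130. Thus E[τ] = E[X_τ^2] − E[M_τ] = 15130 − 7921 = 7209 = 89(170 − 89) = 7209.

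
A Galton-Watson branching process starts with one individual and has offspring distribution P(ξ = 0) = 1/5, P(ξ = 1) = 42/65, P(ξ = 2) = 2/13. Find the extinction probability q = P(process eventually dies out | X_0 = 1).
q = 1

Mean offspring μ = 0·1/5 + 1·42/65 + 2·2/13 = 62/65 ≤ 1. For μ ≤ 1 with offspring not concentrated at 1, the Galton-Watson process goes extinct almost surely, so q = 1.
(Algebraic check: The pgf is f(s) = 1/5 + 42/65·s + 2/13·s². The extinction probability q is the smallest fixed point of f in [0, 1]. Setting s = f(s):
  2/13·s² + (42/65 − 1)·s + 1/5 = 0
  2/13·s² − (1/5 + 2/13)·s + 1/5 = 0
which factors as (s − 1)·(2/13·s − 1/5) = 0, giving roots s = 1 and s = (1/5)/(2/13) = 13/10. Since 13/10 ≥ 1, the smallest root in [0, 1] is s = 1.)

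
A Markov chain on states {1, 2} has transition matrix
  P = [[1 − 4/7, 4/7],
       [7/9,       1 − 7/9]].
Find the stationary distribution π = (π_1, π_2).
π_1 = 49/85, π_2 = 36/85

Solve πP = π with π_1 + π_2 = 1. From πP = π: π_1 · (1 − 4/7) + π_2 · 7/9 = π_1 ⇒ π_2 · 7/9 = π_1 · 4/7 ⇒ π_2/π_1 = (4/7)/(7/9) = 36/49. Together with π_1 + π_2 = 1:
  π_1 = (7/9)/(4/7 + 7/9) = (7/9)/(85/63) = 49/85,
  π_2 = (4/7)/(4/7 + 7/9) = (4/7)/(85/63) = 36/85.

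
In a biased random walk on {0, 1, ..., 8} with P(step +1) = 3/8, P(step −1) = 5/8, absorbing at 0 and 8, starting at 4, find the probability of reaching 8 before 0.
P(hit 8 before 0) = (1 − (5/3)^4) / (1 − (5/3)^8) = 81/706

Let u_k denote P(reach 8 before 0 | start at k). Boundary: u_0 = 0, u_8 = 1. Recurrence: u_k = 3/8·u_{k+1} + 5/8·u_{k-1} for 1 ≤ k ≤ 7. Try u_k = A + B·r^k with r = q/p = (5/8)/(3/8) = 5/3. Substitution satisfies the recurrence; boundary conditions give:
  u_k = (1 − r^k) / (1 − r^N) = (1 − (5/3)^4) / (1 − (5/3)^8) = 81/706.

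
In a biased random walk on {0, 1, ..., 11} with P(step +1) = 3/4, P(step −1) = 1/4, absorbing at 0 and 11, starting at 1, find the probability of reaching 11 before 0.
P(hit 11 before 0) = (1 − (1/3)^1) / (1 − (1/3)^11) = 59049/88573

Let u_k denote P(reach 11 before 0 | start at k). Boundary: u_0 = 0, u_11 = 1. Recurrence: u_k = 3/4·u_{k+1} + 1/4·u_{k-1} for 1 ≤ k ≤ 10. Try u_k = A + B·r^k with r = q/p = (1/4)/(3/4) = 1/3. Substitution satisfies the recurrence; boundary conditions give:
  u_k = (1 − r^k) / (1 − r^N) = (1 − (1/3)^1) / (1 − (1/3)^11) = 59049/88573.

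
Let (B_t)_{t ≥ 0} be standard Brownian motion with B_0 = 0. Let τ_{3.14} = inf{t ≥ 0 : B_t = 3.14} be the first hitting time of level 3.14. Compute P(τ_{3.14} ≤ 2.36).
P(τ_{3.14} ≤ 2.36) = 2(1 − Φ(3.14/√2.36)) = 2(1 − Φ(2.0440)) ≈ 0.0410

By the reflection principle for standard BM, P(τ_b ≤ t) = 2 · P(B_t ≥ b). Since B_t ~ N(0, t), P(B_t ≥ 3.14) = 1 − Φ(3.14/√t) = 1 − Φ(3.14/√2.36) = 1 − Φ(2.0440) ≈ 0.02048. Doubling: P(τ_{3.14} ≤ 2.36) ≈ 2 · 0.02048 = 0.04096 ≈ 0.0410.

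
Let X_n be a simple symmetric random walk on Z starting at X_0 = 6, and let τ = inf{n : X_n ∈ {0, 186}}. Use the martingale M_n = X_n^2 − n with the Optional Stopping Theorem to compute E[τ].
E[τ] = 1080

M_n = X_n^2 − n is a martingale (since E[X_{n+1}^2 | F_n] = X_n^2 + 1). By OST (τ has finite mean in a bounded region), E[M_τ] = E[M_0] = X_0^2 − 0 = 6^2 = 36. Also E[M_τ] = E[X_τ^2] − E[τ]. The walk exits at 0 or 186, with P(hit 186 first) = 6/186, so E[X_τ^2] = 186^2 · 6/186 + 0 = 1116. Thus E[τ] = E[X_τ^2] − E[M_τ] = 1116 − 36 = 1080 = 6(186 − 6) = 1080.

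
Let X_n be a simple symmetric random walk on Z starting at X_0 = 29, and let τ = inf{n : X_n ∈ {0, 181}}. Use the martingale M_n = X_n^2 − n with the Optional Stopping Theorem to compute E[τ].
E[τ] = 4408

M_n = X_n^2 − n is a martingale (since E[X_{n+1}^2 | F_n] = X_n^2 + 1). By OST (τ has finite mean in a bounded region), E[M_τ] = E[M_0] = X_0^2 − 0 = 29^2 = 841. Also E[M_τ] = E[X_τ^2] − E[τ]. The walk exits at 0 or 181, with P(hit 181 first) = 29/181, so E[X_τ^2] = 181^2 · 29/181 + 0 = 5249. Thus E[τ] = E[X_τ^2] − E[M_τ] = 5249 − 841 = 4408 = 29(181 − 29) = 4408.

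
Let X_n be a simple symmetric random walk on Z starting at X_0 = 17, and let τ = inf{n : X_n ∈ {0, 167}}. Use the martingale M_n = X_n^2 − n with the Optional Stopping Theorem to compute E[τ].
E[τ] = 2550

M_n = X_n^2 − n is a martingale (since E[X_{n+1}^2 | F_n] = X_n^2 + 1). By OST (τ has finite mean in a bounded region), E[M_τ] = E[M_0] = X_0^2 − 0 = 17^2 = 289. Also E[M_τ] = E[X_τ^2] − E[τ]. The walk exits at 0 or 167, with P(hit 167 first) = 17/167, so E[X_τ^2] = 167^2 · 17/167 + 0 = 2839. Thus E[τ] = E[X_τ^2] − E[M_τ] = 2839 − 289 = 2550 = 17(167 − 17) = 2550.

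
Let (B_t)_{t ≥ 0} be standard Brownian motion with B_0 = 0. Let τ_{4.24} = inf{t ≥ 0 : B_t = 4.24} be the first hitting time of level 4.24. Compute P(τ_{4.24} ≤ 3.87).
P(τ_{4.24} ≤ 3.87) = 2(1 − Φ(4.24/√3.87)) = 2(1 − Φ(2.1553)) ≈ 0.0311

By the reflection principle for standard BM, P(τ_b ≤ t) = 2 · P(B_t ≥ b). Since B_t ~ N(0, t), P(B_t ≥ 4.24) = 1 − Φ(4.24/√t) = 1 − Φ(4.24/√3.87) = 1 − Φ(2.1553) ≈ 0.01557. Doubling: P(τ_{4.24} ≤ 3.87) ≈ 2 · 0.01557 = 0.03114 ≈ 0.0311.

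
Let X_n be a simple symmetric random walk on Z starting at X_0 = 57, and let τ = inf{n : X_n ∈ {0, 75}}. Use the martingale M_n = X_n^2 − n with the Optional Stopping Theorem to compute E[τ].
E[τ] = 1026

M_n = X_n^2 − n is a martingale (since E[X_{n+1}^2 | F_n] = X_n^2 + 1). By OST (τ has finite mean in a bounded region), E[M_τ] = E[M_0] = X_0^2 − 0 = 57^2 = 3249. Also E[M_τ] = E[X_τ^2] − E[τ]. The walk exits at 0 or 75, with P(hit 75 first) = 57/75, so E[X_τ^2] = 75^2 · 57/75 + 0 = 4275. Thus E[τ] = E[X_τ^2] − E[M_τ] = 4275 − 3249 = 1026 = 57(75 − 57) = 1026.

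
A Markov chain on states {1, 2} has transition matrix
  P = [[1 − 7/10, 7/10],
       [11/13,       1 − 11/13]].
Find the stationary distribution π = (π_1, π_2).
π_1 = 110/201, π_2 = 91/201

Solve πP = π with π_1 + π_2 = 1. From πP = π: π_1 · (1 − 7/10) + π_2 · 11/13 = π_1 ⇒ π_2 · 11/13 = π_1 · 7/10 ⇒ π_2/π_1 = (7/10)/(11/13) = 91/110. Together with π_1 + π_2 = 1:
  π_1 = (11/13)/(7/10 + 11/13) = (11/13)/(201/130) = 110/201,
  π_2 = (7/10)/(7/10 + 11/13) = (7/10)/(201/130) = 91/201.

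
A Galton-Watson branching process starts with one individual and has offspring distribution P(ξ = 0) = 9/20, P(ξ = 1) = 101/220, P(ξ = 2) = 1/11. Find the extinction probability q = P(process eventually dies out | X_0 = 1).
q = 1

Mean offspring μ = 0·9/20 + 1·101/220 + 2·1/11 = 141/220 ≤ 1. For μ ≤ 1 with offspring not concentrated at 1, the Galton-Watson process goes extinct almost surely, so q = 1.
(Algebraic check: The pgf is f(s) = 9/20 + 101/220·s + 1/11·s². The extinction probability q is the smallest fixed point of f in [0, 1]. Setting s = f(s):
  1/11·s² + (101/220 − 1)·s + 9/20 = 0
  1/11·s² − (9/20 + 1/11)·s + 9/20 = 0
which factors as (s − 1)·(1/11·s − 9/20) = 0, giving roots s = 1 and s = (9/20)/(1/11) = 99/20. Since 99/20 ≥ 1, the smallest root in [0, 1] is s = 1.)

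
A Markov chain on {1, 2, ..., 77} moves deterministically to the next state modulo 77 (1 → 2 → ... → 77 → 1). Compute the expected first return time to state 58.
E[T_58 | X_0 = 58] = 77

The chain cycles deterministically, so starting at state 58 it returns in exactly 77 steps. Equivalently, the stationary distribution is uniform π_j = 1/77 for every state j, so by Kac's formula E[T_58] = 1/π_58 = 77.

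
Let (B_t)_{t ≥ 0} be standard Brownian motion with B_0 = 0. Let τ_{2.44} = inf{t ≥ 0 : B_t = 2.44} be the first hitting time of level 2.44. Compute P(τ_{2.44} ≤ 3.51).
P(τ_{2.44} ≤ 3.51) = 2(1 − Φ(2.44/√3.51)) = 2(1 − Φ(1.3024)) ≈ 0.1928

By the reflection principle for standard BM, P(τ_b ≤ t) = 2 · P(B_t ≥ b). Since B_t ~ N(0, t), P(B_t ≥ 2.44) = 1 − Φ(2.44/√t) = 1 − Φ(2.44/√3.51) = 1 − Φ(1.3024) ≈ 0.09639. Doubling: P(τ_{2.44} ≤ 3.51) ≈ 2 · 0.09639 = 0.19278 ≈ 0.1928.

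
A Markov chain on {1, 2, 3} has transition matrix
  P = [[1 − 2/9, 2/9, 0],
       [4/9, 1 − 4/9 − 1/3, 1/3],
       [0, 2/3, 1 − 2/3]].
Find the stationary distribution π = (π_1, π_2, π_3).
π = (4/7, 2/7, 1/7)

This is a birth-death chain on three states, which satisfies detailed balance: π_1 · P_{12} = π_2 · P_{21} and π_2 · P_{23} = π_3 · P_{32}.
From π_1 · 2/9 = π_2 · 4/9: π_2/π_1 = (2/9)/(4/9) = 1/2.
From π_2 · 1/3 = π_3 · 2/3: π_3/π_2 = (1/3)/(2/3) = 1/2.
Take π_1 proportional to 1; then unnormalized π = (1, 1/2, 1/4). Normalize by dividing by the sum 7/4:
  π = (4/7, 2/7, 1/7).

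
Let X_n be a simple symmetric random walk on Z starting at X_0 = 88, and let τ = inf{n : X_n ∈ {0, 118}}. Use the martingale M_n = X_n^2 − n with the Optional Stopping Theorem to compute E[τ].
E[τ] = 2640

M_n = X_n^2 − n is a martingale (since E[X_{n+1}^2 | F_n] = X_n^2 + 1). By OST (τ has finite mean in a bounded region), E[M_τ] = E[M_0] = X_0^2 − 0 = 88^2 = 7744. Also E[M_τ] = E[X_τ^2] − E[τ]. The walk exits at 0 or 118, with P(hit 118 first) = 88/118, so E[X_τ^2] = 118^2 · 88/118 + 0 = 10384. Thus E[τ] = E[X_τ^2] − E[M_τ] = 10384 − 7744 = 2640 = 88(118 − 88) = 2640.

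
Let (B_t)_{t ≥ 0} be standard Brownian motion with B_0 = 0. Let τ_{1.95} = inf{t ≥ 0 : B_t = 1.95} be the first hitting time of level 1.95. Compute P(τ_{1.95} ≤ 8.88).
P(τ_{1.95} ≤ 8.88) = 2(1 − Φ(1.95/√8.88)) = 2(1 − Φ(0.6544)) ≈ 0.5129

By the reflection principle for standard BM, P(τ_b ≤ t) = 2 · P(B_t ≥ b). Since B_t ~ N(0, t), P(B_t ≥ 1.95) = 1 − Φ(1.95/√t) = 1 − Φ(1.95/√8.88) = 1 − Φ(0.6544) ≈ 0.25643. Doubling: P(τ_{1.95} ≤ 8.88) ≈ 2 · 0.25643 = 0.51286 ≈ 0.5129.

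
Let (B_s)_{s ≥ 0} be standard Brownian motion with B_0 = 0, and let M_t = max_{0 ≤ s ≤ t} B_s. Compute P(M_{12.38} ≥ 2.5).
P(M_{12.38} ≥ 2.5) = 2·P(B_{12.38} ≥ 2.5) = 2(1 − Φ(2.5/√12.38)) ≈ 0.4774

By the reflection principle for Brownian motion, P(M_t ≥ a) = 2 · P(B_t ≥ a) for a ≥ 0. Since B_t ~ N(0, t), P(B_t ≥ 2.5) = 1 − Φ(2.5/√t) = 1 − Φ(2.5/√12.38) = 1 − Φ(0.7105). So
  P(M_{12.38} ≥ 2.5) = 2(1 − Φ(0.7105)) ≈ 0.4774.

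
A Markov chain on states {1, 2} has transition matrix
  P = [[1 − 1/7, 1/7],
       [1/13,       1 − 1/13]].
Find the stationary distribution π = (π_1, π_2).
π_1 = 7/20, π_2 = 13/20

Solve πP = π with π_1 + π_2 = 1. From πP = π: π_1 · (1 − 1/7) + π_2 · 1/13 = π_1 ⇒ π_2 · 1/13 = π_1 · 1/7 ⇒ π_2/π_1 = (1/7)/(1/13) = 13/7. Together with π_1 + π_2 = 1:
  π_1 = (1/13)/(1/7 + 1/13) = (1/13)/(20/91) = 7/20,
  π_2 = (1/7)/(1/7 + 1/13) = (1/7)/(20/91) = 13/20.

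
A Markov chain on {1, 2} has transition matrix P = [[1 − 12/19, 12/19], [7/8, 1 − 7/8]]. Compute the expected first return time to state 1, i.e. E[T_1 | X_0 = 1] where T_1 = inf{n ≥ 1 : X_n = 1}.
E[T_1 | X_0 = 1] = 1/π_1 = 229/133

For an irreducible recurrent Markov chain with stationary distribution π, E[T_i | X_0 = i] = 1/π_i (Kac's formula). Here π_1 = (7/8)/(12/19 + 7/8) = (7/8)/(229/152) = 133/229, so E[T_1 | X_0 = 1] = 1/π_1 = (12/19 + 7/8)/(7/8) = (229/152)/(7/8) = 229/133.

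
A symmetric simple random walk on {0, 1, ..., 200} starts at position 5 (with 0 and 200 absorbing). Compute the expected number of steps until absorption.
E[τ | X_0 = 5] = 975

Let v_k = E[τ | X_0 = k]. Boundary: v_0 = v_200 = 0. Recurrence: v_k = 1 + (v_{k-1} + v_{k+1})/2 for 1 ≤ k ≤ 199. The particular solution to v_k − (v_{k-1} + v_{k+1})/2 = 1 is v_k = −k^2. Adding homogeneous solution A + B k and matching boundaries gives v_k = k (200 − k). Substituting k = 5: v_5 = 5 · 195 = 975.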